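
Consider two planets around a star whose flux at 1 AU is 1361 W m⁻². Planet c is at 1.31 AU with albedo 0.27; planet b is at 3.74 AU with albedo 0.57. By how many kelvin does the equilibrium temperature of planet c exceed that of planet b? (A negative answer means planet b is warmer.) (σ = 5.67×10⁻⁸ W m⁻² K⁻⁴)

T_eq = [S₀(1−A)/(4σd²)]^(1/4), so T ∝ (1−A)^(1/4) / √d.
T₁ = [1361×0.73/(4×5.67×10⁻⁸×1.31²)]^(1/4) = 224.78 K.
T₂ = [1361×0.43/(4×5.67×10⁻⁸×3.74²)]^(1/4) = 116.54 K.

ΔT ≈ 108.2 K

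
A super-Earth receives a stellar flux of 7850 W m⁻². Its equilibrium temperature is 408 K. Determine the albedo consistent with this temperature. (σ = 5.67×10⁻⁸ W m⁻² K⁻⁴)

A ≈ 0.20

From T_eq⁴ = S(1−A)/(4σ): 1−A = 4σT_eq⁴/S.
1−A = 4 × 5.67×10⁻⁸ × (408)⁴ / 7850 = 0.801.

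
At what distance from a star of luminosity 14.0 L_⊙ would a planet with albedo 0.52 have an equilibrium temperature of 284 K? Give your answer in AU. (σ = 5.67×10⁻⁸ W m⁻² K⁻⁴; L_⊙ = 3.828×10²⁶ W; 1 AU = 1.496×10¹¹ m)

L = 14.0 × 3.828×10²⁶ = 5.36×10²⁷ W.
From T_eq⁴ = L(1−A)/(16πσd²): d = √[L(1−A)/(16πσT_eq⁴)].
d = √[5.36×10²⁷ × 0.48 / (16π × 5.67×10⁻⁸ × (284)⁴)] = 3.72×10¹¹ m = 2.49 AU.

d ≈ 2.49 AU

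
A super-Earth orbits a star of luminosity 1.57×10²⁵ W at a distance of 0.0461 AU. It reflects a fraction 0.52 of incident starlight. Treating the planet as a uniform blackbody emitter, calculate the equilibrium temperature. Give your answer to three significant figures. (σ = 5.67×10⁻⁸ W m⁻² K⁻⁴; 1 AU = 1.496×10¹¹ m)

d = 0.0461 AU = 6.90×10⁹ m.
Flux: S = L/(4πd²) = 1.57×10²⁵/(4π×(6.90×10⁹)²) = 2.63×10⁴ W m⁻².
Energy balance: absorbed = emitted ⇒ πR²·S(1−A) = 4πR²·σT_eq⁴, so T_eq⁴ = S(1−A)/(4σ).
T_eq = [2.63×10⁴ × 0.48 / (4 × 5.67×10⁻⁸)]^(1/4) = (5.56×10¹⁰)^(1/4) = 486 K.

T_eq ≈ 486 K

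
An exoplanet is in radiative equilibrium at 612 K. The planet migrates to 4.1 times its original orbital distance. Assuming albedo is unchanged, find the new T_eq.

T_eq ≈ 302 K

T_eq ∝ L^(1/4) · d^(−1/2).
T′ = 612 / 4.1^(1/2) = 302 K.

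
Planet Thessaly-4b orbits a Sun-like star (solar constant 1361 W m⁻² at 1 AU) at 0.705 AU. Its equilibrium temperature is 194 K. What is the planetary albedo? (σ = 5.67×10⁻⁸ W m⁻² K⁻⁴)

Flux at 0.705 AU: S = 1361/0.705² = 2740 W m⁻².
From T_eq⁴ = S(1−A)/(4σ): 1−A = 4σT_eq⁴/S.
1−A = 4 × 5.67×10⁻⁸ × (194)⁴ / 2740 = 0.117.

A ≈ 0.88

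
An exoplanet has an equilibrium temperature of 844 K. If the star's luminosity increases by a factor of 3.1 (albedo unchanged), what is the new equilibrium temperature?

T_eq ∝ L^(1/4) · d^(−1/2).
T′ = 844 × 3.1^(1/4) = 1120 K.

T_eq ≈ 1120 K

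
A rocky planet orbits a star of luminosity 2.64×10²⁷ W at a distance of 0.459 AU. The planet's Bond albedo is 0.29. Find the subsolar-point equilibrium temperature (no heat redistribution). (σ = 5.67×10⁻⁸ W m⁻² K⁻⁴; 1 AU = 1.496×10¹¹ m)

T_ss ≈ 864 K

d = 0.459 AU = 6.87×10¹⁰ m.
Flux: S = L/(4πd²) = 2.64×10²⁷/(4π×(6.87×10¹⁰)²) = 4.46×10⁴ W m⁻².
At the subsolar point the surface absorbs S(1−A) and emits σT⁴ per unit area — no factor of 4, since only the local patch is in balance.
T = [4.46×10⁴ × 0.71 / 5.67×10⁻⁸]^(1/4) = (5.58×10¹¹)^(1/4) = 864 K.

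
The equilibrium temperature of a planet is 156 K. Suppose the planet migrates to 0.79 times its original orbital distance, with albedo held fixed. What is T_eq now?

T_eq ∝ L^(1/4) · d^(−1/2).
T′ = 156 / 0.79^(1/2) = 176 K.

T_eq ≈ 176 K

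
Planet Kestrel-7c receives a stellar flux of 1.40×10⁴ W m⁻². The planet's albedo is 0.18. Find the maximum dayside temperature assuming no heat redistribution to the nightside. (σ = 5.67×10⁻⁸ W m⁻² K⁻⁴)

T_ss ≈ 671 K

With no redistribution each surface element balances locally: S(1−A) = σT⁴.
T = [1.40×10⁴ × 0.82 / 5.67×10⁻⁸]^(1/4) = (2.02×10¹¹)^(1/4) = 671 K.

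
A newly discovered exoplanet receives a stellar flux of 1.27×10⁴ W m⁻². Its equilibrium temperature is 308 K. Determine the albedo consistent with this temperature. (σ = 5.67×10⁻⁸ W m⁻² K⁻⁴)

From T_eq⁴ = S(1−A)/(4σ): 1−A = 4σT_eq⁴/S.
1−A = 4 × 5.67×10⁻⁸ × (308)⁴ / 1.27×10⁴ = 0.161.

A ≈ 0.84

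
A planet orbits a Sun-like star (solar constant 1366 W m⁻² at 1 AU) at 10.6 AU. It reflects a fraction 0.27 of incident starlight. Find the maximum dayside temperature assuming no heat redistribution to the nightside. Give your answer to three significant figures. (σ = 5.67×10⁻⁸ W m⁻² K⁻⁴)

Flux at 10.6 AU: S = 1366/10.6² = 12.2 W m⁻².
With no redistribution each surface element balances locally: S(1−A) = σT⁴.
T = [12.2 × 0.73 / 5.67×10⁻⁸]^(1/4) = (1.57×10⁸)^(1/4) = 112 K.

T_ss ≈ 112 K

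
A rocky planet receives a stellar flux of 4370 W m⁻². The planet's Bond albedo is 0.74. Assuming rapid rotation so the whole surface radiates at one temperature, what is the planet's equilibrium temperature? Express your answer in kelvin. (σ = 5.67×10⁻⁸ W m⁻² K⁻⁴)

Energy balance: absorbed = emitted ⇒ πR²·S(1−A) = 4πR²·σT_eq⁴, so T_eq⁴ = S(1−A)/(4σ).
T_eq = [4370 × 0.26 / (4 × 5.67×10⁻⁸)]^(1/4) = (5.01×10⁹)^(1/4) = 266 K.

T_eq ≈ 266 K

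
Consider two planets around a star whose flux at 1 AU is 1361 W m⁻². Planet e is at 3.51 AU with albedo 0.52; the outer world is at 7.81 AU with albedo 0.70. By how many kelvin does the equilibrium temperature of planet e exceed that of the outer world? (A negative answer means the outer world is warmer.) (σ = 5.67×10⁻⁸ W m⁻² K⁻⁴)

ΔT ≈ 49.9 K

T_eq = [S₀(1−A)/(4σd²)]^(1/4), so T ∝ (1−A)^(1/4) / √d.
T₁ = [1361×0.48/(4×5.67×10⁻⁸×3.51²)]^(1/4) = 123.65 K.
T₂ = [1361×0.30/(4×5.67×10⁻⁸×7.81²)]^(1/4) = 73.71 K.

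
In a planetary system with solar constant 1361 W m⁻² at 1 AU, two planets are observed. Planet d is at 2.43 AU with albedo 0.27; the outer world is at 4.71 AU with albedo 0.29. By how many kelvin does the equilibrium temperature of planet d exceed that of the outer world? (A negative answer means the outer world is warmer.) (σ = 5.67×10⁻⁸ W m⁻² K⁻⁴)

T_eq = [S₀(1−A)/(4σd²)]^(1/4), so T ∝ (1−A)^(1/4) / √d.
T₁ = [1361×0.73/(4×5.67×10⁻⁸×2.43²)]^(1/4) = 165.04 K.
T₂ = [1361×0.71/(4×5.67×10⁻⁸×4.71²)]^(1/4) = 117.72 K.

ΔT ≈ 47.3 K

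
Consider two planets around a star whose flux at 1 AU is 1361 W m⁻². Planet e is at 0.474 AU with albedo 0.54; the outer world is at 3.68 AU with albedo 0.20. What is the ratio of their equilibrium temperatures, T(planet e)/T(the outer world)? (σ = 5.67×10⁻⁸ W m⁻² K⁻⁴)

T₁/T₂ ≈ 2.426

T_eq = [S₀(1−A)/(4σd²)]^(1/4), so T ∝ (1−A)^(1/4) / √d.
T₁ = [1361×0.46/(4×5.67×10⁻⁸×0.474²)]^(1/4) = 332.93 K.
T₂ = [1361×0.80/(4×5.67×10⁻⁸×3.68²)]^(1/4) = 137.22 K.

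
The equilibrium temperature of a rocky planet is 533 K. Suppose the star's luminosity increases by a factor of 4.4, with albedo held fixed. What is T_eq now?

T_eq ∝ L^(1/4) · d^(−1/2).
T′ = 533 × 4.4^(1/4) = 772 K.

T_eq ≈ 772 K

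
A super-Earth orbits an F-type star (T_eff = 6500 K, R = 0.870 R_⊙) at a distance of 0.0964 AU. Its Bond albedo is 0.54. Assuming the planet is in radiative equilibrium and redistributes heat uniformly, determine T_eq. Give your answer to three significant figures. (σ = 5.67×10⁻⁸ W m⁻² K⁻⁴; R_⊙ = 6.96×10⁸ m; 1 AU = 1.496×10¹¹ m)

R_⋆ = 0.870 × 6.96×10⁸ = 6.06×10⁸ m.
d = 0.0964 AU = 1.44×10¹⁰ m.
L = 4πR_⋆²σT_⋆⁴ = 4π(6.06×10⁸)² × 5.67×10⁻⁸ × (6500)⁴ = 4.66×10²⁶ W.
S = L/(4πd²) = 1.78×10⁵ W m⁻².
Energy balance: absorbed = emitted ⇒ πR²·S(1−A) = 4πR²·σT_eq⁴, so T_eq⁴ = S(1−A)/(4σ).
T_eq = [1.78×10⁵ × 0.46 / (4 × 5.67×10⁻⁸)]^(1/4) = (3.62×10¹¹)^(1/4) = 776 K.

T_eq ≈ 776 K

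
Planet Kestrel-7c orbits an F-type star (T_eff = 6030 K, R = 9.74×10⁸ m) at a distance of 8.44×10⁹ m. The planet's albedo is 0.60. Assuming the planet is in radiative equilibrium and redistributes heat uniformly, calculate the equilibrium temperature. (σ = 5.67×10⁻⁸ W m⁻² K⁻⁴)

T_eq ≈ 1150 K

L = 4πR_⋆²σT_⋆⁴ = 4π(9.74×10⁸)² × 5.67×10⁻⁸ × (6030)⁴ = 8.94×10²⁶ W.
S = L/(4πd²) = 9.98×10⁵ W m⁻².
Energy balance: absorbed = emitted ⇒ πR²·S(1−A) = 4πR²·σT_eq⁴, so T_eq⁴ = S(1−A)/(4σ).
T_eq = [9.98×10⁵ × 0.40 / (4 × 5.67×10⁻⁸)]^(1/4) = (1.76×10¹²)^(1/4) = 1150 K.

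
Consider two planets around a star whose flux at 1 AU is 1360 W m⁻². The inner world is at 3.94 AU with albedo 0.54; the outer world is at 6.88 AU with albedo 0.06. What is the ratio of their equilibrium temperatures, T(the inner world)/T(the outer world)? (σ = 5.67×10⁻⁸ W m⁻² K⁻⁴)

T_eq = [S₀(1−A)/(4σd²)]^(1/4), so T ∝ (1−A)^(1/4) / √d.
T₁ = [1360×0.46/(4×5.67×10⁻⁸×3.94²)]^(1/4) = 115.46 K.
T₂ = [1360×0.94/(4×5.67×10⁻⁸×6.88²)]^(1/4) = 104.46 K.

T₁/T₂ ≈ 1.105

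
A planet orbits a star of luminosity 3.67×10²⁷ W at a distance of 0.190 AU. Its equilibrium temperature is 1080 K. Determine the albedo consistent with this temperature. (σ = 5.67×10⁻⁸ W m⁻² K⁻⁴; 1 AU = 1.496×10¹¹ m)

A ≈ 0.15

d = 0.190 AU = 2.84×10¹⁰ m.
Flux: S = L/(4πd²) = 3.67×10²⁷/(4π×(2.84×10¹⁰)²) = 3.61×10⁵ W m⁻².
From T_eq⁴ = S(1−A)/(4σ): 1−A = 4σT_eq⁴/S.
1−A = 4 × 5.67×10⁻⁸ × (1080)⁴ / 3.61×10⁵ = 0.854.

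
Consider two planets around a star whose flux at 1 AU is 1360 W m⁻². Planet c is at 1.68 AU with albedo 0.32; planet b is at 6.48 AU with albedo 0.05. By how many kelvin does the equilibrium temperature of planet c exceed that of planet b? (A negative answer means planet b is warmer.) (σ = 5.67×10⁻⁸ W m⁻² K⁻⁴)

T_eq = [S₀(1−A)/(4σd²)]^(1/4), so T ∝ (1−A)^(1/4) / √d.
T₁ = [1360×0.68/(4×5.67×10⁻⁸×1.68²)]^(1/4) = 194.96 K.
T₂ = [1360×0.95/(4×5.67×10⁻⁸×6.48²)]^(1/4) = 107.92 K.

ΔT ≈ 87.0 K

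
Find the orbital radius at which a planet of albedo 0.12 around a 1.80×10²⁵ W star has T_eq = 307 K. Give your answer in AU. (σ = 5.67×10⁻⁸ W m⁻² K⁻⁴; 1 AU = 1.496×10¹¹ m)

d ≈ 0.167 AU

From T_eq⁴ = L(1−A)/(16πσd²): d = √[L(1−A)/(16πσT_eq⁴)].
d = √[1.80×10²⁵ × 0.88 / (16π × 5.67×10⁻⁸ × (307)⁴)] = 2.50×10¹⁰ m = 0.167 AU.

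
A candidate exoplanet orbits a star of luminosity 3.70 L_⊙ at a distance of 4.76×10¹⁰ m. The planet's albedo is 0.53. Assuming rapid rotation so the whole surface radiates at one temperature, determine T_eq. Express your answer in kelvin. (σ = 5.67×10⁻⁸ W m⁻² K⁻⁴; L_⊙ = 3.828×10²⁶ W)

T_eq ≈ 567 K

L = 3.70 × 3.828×10²⁶ = 1.42×10²⁷ W.
Flux: S = L/(4πd²) = 1.42×10²⁷/(4π×(4.76×10¹⁰)²) = 4.97×10⁴ W m⁻².
Energy balance: absorbed = emitted ⇒ πR²·S(1−A) = 4πR²·σT_eq⁴, so T_eq⁴ = S(1−A)/(4σ).
T_eq = [4.97×10⁴ × 0.47 / (4 × 5.67×10⁻⁸)]^(1/4) = (1.03×10¹¹)^(1/4) = 567 K.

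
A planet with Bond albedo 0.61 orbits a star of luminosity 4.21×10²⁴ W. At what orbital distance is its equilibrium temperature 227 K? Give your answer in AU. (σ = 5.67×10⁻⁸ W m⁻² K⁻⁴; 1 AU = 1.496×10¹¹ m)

d ≈ 0.0985 AU

From T_eq⁴ = L(1−A)/(16πσd²): d = √[L(1−A)/(16πσT_eq⁴)].
d = √[4.21×10²⁴ × 0.39 / (16π × 5.67×10⁻⁸ × (227)⁴)] = 1.47×10¹⁰ m = 0.0985 AU.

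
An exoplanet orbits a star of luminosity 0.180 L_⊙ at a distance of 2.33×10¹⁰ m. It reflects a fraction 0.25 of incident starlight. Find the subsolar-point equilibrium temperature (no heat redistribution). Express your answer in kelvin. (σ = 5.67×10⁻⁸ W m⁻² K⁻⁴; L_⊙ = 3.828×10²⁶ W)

L = 0.180 × 3.828×10²⁶ = 6.89×10²⁵ W.
Flux: S = L/(4πd²) = 6.89×10²⁵/(4π×(2.33×10¹⁰)²) = 1.01×10⁴ W m⁻².
At the subsolar point the surface absorbs S(1−A) and emits σT⁴ per unit area — no factor of 4, since only the local patch is in balance.
T = [1.01×10⁴ × 0.75 / 5.67×10⁻⁸]^(1/4) = (1.34×10¹¹)^(1/4) = 605 K.

T_ss ≈ 605 K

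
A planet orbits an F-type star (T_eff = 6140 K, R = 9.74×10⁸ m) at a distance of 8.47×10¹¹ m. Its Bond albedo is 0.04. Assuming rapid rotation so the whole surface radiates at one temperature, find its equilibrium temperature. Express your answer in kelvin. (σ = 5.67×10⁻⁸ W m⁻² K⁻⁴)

T_eq ≈ 146 K

L = 4πR_⋆²σT_⋆⁴ = 4π(9.74×10⁸)² × 5.67×10⁻⁸ × (6140)⁴ = 9.61×10²⁶ W.
S = L/(4πd²) = 107 W m⁻².
Energy balance: absorbed = emitted ⇒ πR²·S(1−A) = 4πR²·σT_eq⁴, so T_eq⁴ = S(1−A)/(4σ).
T_eq = [107 × 0.96 / (4 × 5.67×10⁻⁸)]^(1/4) = (4.51×10⁸)^(1/4) = 146 K.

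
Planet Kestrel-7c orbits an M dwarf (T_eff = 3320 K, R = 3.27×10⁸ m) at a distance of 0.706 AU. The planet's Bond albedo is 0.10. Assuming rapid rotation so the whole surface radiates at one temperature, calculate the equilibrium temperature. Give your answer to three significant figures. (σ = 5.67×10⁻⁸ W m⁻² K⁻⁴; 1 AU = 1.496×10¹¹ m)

T_eq ≈ 127 K

d = 0.706 AU = 1.06×10¹¹ m.
L = 4πR_⋆²σT_⋆⁴ = 4π(3.27×10⁸)² × 5.67×10⁻⁸ × (3320)⁴ = 9.26×10²⁴ W.
S = L/(4πd²) = 66.0 W m⁻².
Energy balance: absorbed = emitted ⇒ πR²·S(1−A) = 4πR²·σT_eq⁴, so T_eq⁴ = S(1−A)/(4σ).
T_eq = [66.0 × 0.90 / (4 × 5.67×10⁻⁸)]^(1/4) = (2.62×10⁸)^(1/4) = 127 K.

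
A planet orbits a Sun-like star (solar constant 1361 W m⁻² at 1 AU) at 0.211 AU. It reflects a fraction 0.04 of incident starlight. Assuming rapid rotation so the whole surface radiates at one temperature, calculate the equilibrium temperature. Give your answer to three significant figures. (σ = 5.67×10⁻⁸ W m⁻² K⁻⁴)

T_eq ≈ 600 K

Flux at 0.211 AU: S = 1361/0.211² = 3.06×10⁴ W m⁻².
Energy balance: absorbed = emitted ⇒ πR²·S(1−A) = 4πR²·σT_eq⁴, so T_eq⁴ = S(1−A)/(4σ).
T_eq = [3.06×10⁴ × 0.96 / (4 × 5.67×10⁻⁸)]^(1/4) = (1.29×10¹¹)^(1/4) = 600 K.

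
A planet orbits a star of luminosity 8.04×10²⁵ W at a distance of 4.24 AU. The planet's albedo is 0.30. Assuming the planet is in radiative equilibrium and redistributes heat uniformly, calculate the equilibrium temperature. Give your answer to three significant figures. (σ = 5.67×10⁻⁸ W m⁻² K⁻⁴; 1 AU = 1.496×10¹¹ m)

d = 4.24 AU = 6.34×10¹¹ m.
Flux: S = L/(4πd²) = 8.04×10²⁵/(4π×(6.34×10¹¹)²) = 15.9 W m⁻².
Energy balance: absorbed = emitted ⇒ πR²·S(1−A) = 4πR²·σT_eq⁴, so T_eq⁴ = S(1−A)/(4σ).
T_eq = [15.9 × 0.70 / (4 × 5.67×10⁻⁸)]^(1/4) = (4.91×10⁷)^(1/4) = 83.7 K.

T_eq ≈ 83.7 K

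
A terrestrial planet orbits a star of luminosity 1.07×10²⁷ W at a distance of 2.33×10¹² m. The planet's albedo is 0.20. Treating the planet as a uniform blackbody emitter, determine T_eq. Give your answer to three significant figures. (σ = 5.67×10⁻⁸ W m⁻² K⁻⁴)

T_eq ≈ 86.2 K

Flux: S = L/(4πd²) = 1.07×10²⁷/(4π×(2.33×10¹²)²) = 15.7 W m⁻².
Energy balance: absorbed = emitted ⇒ πR²·S(1−A) = 4πR²·σT_eq⁴, so T_eq⁴ = S(1−A)/(4σ).
T_eq = [15.7 × 0.80 / (4 × 5.67×10⁻⁸)]^(1/4) = (5.53×10⁷)^(1/4) = 86.2 K.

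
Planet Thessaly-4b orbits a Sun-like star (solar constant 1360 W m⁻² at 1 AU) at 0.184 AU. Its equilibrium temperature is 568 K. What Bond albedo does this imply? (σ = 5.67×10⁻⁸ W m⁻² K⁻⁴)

A ≈ 0.41

Flux at 0.184 AU: S = 1360/0.184² = 4.02×10⁴ W m⁻².
From T_eq⁴ = S(1−A)/(4σ): 1−A = 4σT_eq⁴/S.
1−A = 4 × 5.67×10⁻⁸ × (568)⁴ / 4.02×10⁴ = 0.588.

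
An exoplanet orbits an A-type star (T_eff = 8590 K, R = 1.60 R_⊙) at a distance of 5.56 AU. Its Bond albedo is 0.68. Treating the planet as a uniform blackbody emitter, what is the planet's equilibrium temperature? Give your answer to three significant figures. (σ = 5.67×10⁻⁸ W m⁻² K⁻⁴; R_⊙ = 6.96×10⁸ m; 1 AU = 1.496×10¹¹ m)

T_eq ≈ 167 K

R_⋆ = 1.60 × 6.96×10⁸ = 1.11×10⁹ m.
d = 5.56 AU = 8.32×10¹¹ m.
L = 4πR_⋆²σT_⋆⁴ = 4π(1.11×10⁹)² × 5.67×10⁻⁸ × (8590)⁴ = 4.81×10²⁷ W.
S = L/(4πd²) = 553 W m⁻².
Energy balance: absorbed = emitted ⇒ πR²·S(1−A) = 4πR²·σT_eq⁴, so T_eq⁴ = S(1−A)/(4σ).
T_eq = [553 × 0.32 / (4 × 5.67×10⁻⁸)]^(1/4) = (7.81×10⁸)^(1/4) = 167 K.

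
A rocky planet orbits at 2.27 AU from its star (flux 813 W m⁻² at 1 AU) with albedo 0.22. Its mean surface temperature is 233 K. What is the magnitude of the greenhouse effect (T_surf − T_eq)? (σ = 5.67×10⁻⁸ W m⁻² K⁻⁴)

S = 813/2.27² = 157.8 W m⁻².
T_eq = [S(1−A)/(4σ)]^(1/4) = [157.8×0.78/(4×5.67×10⁻⁸)]^(1/4) = 152.6 K.
ΔT = T_surf − T_eq = 233 − 152.6.

ΔT ≈ 80.4 K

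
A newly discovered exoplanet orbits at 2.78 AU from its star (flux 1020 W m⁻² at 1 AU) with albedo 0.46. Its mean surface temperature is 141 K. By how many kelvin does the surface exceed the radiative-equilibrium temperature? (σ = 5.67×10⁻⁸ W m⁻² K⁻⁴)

S = 1020/2.78² = 132.0 W m⁻².
T_eq = [S(1−A)/(4σ)]^(1/4) = [132.0×0.54/(4×5.67×10⁻⁸)]^(1/4) = 133.1 K.
ΔT = T_surf − T_eq = 141 − 133.1.

ΔT ≈ 7.9 K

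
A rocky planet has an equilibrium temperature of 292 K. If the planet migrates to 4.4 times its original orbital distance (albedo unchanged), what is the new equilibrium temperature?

T_eq ≈ 139 K

T_eq ∝ L^(1/4) · d^(−1/2).
T′ = 292 / 4.4^(1/2) = 139 K.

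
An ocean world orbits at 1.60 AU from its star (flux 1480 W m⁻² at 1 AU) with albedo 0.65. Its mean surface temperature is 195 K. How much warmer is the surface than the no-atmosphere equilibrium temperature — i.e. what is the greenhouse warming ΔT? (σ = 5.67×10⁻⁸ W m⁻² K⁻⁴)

ΔT ≈ 22.2 K

S = 1480/1.60² = 578.1 W m⁻².
T_eq = [S(1−A)/(4σ)]^(1/4) = [578.1×0.35/(4×5.67×10⁻⁸)]^(1/4) = 172.8 K.
ΔT = T_surf − T_eq = 195 − 172.8.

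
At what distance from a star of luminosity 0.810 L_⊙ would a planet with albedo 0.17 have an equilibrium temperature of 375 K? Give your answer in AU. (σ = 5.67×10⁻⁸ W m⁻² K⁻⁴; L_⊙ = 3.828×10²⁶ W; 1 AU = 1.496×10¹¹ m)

d ≈ 0.452 AU

L = 0.810 × 3.828×10²⁶ = 3.10×10²⁶ W.
From T_eq⁴ = L(1−A)/(16πσd²): d = √[L(1−A)/(16πσT_eq⁴)].
d = √[3.10×10²⁶ × 0.83 / (16π × 5.67×10⁻⁸ × (375)⁴)] = 6.76×10¹⁰ m = 0.452 AU.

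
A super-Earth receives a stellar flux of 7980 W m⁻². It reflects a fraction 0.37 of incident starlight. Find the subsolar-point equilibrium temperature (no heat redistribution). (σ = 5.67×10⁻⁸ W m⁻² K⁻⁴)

T_ss ≈ 546 K

At the subsolar point the surface absorbs S(1−A) and emits σT⁴ per unit area — no factor of 4, since only the local patch is in balance.
T = [7980 × 0.63 / 5.67×10⁻⁸]^(1/4) = (8.87×10¹⁰)^(1/4) = 546 K.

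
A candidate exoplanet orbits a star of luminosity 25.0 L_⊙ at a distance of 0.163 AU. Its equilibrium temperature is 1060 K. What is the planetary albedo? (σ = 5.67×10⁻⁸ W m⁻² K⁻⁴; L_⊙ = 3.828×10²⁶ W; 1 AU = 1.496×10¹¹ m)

A ≈ 0.78

d = 0.163 AU = 2.44×10¹⁰ m.
L = 25.0 × 3.828×10²⁶ = 9.57×10²⁷ W.
Flux: S = L/(4πd²) = 9.57×10²⁷/(4π×(2.44×10¹⁰)²) = 1.28×10⁶ W m⁻².
From T_eq⁴ = S(1−A)/(4σ): 1−A = 4σT_eq⁴/S.
1−A = 4 × 5.67×10⁻⁸ × (1060)⁴ / 1.28×10⁶ = 0.224.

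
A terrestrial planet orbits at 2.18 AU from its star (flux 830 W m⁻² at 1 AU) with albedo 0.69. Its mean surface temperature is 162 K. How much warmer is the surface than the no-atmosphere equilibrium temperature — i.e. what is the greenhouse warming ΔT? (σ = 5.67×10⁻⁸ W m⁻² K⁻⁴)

ΔT ≈ 37.7 K

S = 830/2.18² = 174.6 W m⁻².
T_eq = [S(1−A)/(4σ)]^(1/4) = [174.6×0.31/(4×5.67×10⁻⁸)]^(1/4) = 124.3 K.
ΔT = T_surf − T_eq = 162 − 124.3.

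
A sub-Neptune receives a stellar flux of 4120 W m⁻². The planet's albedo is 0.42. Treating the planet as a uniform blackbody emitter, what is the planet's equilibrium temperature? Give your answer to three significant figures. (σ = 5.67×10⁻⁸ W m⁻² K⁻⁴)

Energy balance: absorbed = emitted ⇒ πR²·S(1−A) = 4πR²·σT_eq⁴, so T_eq⁴ = S(1−A)/(4σ).
T_eq = [4120 × 0.58 / (4 × 5.67×10⁻⁸)]^(1/4) = (1.05×10¹⁰)^(1/4) = 320 K.

T_eq ≈ 320 K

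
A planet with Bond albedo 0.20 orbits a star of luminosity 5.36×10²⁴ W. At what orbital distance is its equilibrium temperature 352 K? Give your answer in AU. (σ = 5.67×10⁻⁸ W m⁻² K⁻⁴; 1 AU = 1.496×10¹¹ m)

d ≈ 0.0662 AU

From T_eq⁴ = L(1−A)/(16πσd²): d = √[L(1−A)/(16πσT_eq⁴)].
d = √[5.36×10²⁴ × 0.80 / (16π × 5.67×10⁻⁸ × (352)⁴)] = 9.90×10⁹ m = 0.0662 AU.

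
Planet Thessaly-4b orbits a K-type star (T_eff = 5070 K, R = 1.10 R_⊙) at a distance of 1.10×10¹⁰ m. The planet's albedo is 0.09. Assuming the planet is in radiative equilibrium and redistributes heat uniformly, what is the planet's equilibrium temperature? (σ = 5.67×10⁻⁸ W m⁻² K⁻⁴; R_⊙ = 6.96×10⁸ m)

T_eq ≈ 924 K

R_⋆ = 1.10 × 6.96×10⁸ = 7.66×10⁸ m.
L = 4πR_⋆²σT_⋆⁴ = 4π(7.66×10⁸)² × 5.67×10⁻⁸ × (5070)⁴ = 2.76×10²⁶ W.
S = L/(4πd²) = 1.81×10⁵ W m⁻².
Energy balance: absorbed = emitted ⇒ πR²·S(1−A) = 4πR²·σT_eq⁴, so T_eq⁴ = S(1−A)/(4σ).
T_eq = [1.81×10⁵ × 0.91 / (4 × 5.67×10⁻⁸)]^(1/4) = (7.28×10¹¹)^(1/4) = 924 K.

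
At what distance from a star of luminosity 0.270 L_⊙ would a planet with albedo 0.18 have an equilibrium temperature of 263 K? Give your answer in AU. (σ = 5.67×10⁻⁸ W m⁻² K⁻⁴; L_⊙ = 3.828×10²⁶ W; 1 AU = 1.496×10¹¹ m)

L = 0.270 × 3.828×10²⁶ = 1.03×10²⁶ W.
From T_eq⁴ = L(1−A)/(16πσd²): d = √[L(1−A)/(16πσT_eq⁴)].
d = √[1.03×10²⁶ × 0.82 / (16π × 5.67×10⁻⁸ × (263)⁴)] = 7.88×10¹⁰ m = 0.527 AU.

d ≈ 0.527 AU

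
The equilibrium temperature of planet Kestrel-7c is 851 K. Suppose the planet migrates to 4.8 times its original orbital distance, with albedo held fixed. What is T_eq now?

T_eq ≈ 388 K

T_eq ∝ L^(1/4) · d^(−1/2).
T′ = 851 / 4.8^(1/2) = 388 K.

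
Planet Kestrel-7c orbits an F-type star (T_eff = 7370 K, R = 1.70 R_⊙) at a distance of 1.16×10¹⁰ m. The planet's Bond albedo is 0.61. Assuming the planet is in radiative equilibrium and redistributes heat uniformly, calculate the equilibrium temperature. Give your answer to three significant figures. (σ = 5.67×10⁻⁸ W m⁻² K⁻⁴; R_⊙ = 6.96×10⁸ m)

R_⋆ = 1.70 × 6.96×10⁸ = 1.18×10⁹ m.
L = 4πR_⋆²σT_⋆⁴ = 4π(1.18×10⁹)² × 5.67×10⁻⁸ × (7370)⁴ = 2.94×10²⁷ W.
S = L/(4πd²) = 1.74×10⁶ W m⁻².
Energy balance: absorbed = emitted ⇒ πR²·S(1−A) = 4πR²·σT_eq⁴, so T_eq⁴ = S(1−A)/(4σ).
T_eq = [1.74×10⁶ × 0.39 / (4 × 5.67×10⁻⁸)]^(1/4) = (2.99×10¹²)^(1/4) = 1320 K.

T_eq ≈ 1320 K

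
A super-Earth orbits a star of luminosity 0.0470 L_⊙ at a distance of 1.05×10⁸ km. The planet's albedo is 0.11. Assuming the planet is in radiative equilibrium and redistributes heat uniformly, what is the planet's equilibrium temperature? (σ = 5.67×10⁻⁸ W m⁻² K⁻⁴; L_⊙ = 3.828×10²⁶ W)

d = 1.05×10⁸ km = 1.05×10¹¹ m.
L = 0.0470 × 3.828×10²⁶ = 1.80×10²⁵ W.
Flux: S = L/(4πd²) = 1.80×10²⁵/(4π×(1.05×10¹¹)²) = 130 W m⁻².
Energy balance: absorbed = emitted ⇒ πR²·S(1−A) = 4πR²·σT_eq⁴, so T_eq⁴ = S(1−A)/(4σ).
T_eq = [130 × 0.89 / (4 × 5.67×10⁻⁸)]^(1/4) = (5.10×10⁸)^(1/4) = 150 K.

T_eq ≈ 150 K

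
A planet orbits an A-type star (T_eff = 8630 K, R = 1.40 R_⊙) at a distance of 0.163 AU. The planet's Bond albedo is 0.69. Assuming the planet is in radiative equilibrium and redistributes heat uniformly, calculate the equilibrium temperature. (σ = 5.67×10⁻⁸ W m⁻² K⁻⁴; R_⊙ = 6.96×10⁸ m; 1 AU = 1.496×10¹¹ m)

R_⋆ = 1.40 × 6.96×10⁸ = 9.74×10⁸ m.
d = 0.163 AU = 2.44×10¹⁰ m.
L = 4πR_⋆²σT_⋆⁴ = 4π(9.74×10⁸)² × 5.67×10⁻⁸ × (8630)⁴ = 3.75×10²⁷ W.
S = L/(4πd²) = 5.02×10⁵ W m⁻².
Energy balance: absorbed = emitted ⇒ πR²·S(1−A) = 4πR²·σT_eq⁴, so T_eq⁴ = S(1−A)/(4σ).
T_eq = [5.02×10⁵ × 0.31 / (4 × 5.67×10⁻⁸)]^(1/4) = (6.86×10¹¹)^(1/4) = 910 K.

T_eq ≈ 910 K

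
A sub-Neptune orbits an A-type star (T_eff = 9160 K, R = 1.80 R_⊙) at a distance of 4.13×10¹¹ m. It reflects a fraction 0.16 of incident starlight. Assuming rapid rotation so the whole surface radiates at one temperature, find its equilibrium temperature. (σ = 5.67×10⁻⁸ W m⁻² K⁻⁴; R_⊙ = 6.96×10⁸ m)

T_eq ≈ 342 K

R_⋆ = 1.80 × 6.96×10⁸ = 1.25×10⁹ m.
L = 4πR_⋆²σT_⋆⁴ = 4π(1.25×10⁹)² × 5.67×10⁻⁸ × (9160)⁴ = 7.87×10²⁷ W.
S = L/(4πd²) = 3670 W m⁻².
Energy balance: absorbed = emitted ⇒ πR²·S(1−A) = 4πR²·σT_eq⁴, so T_eq⁴ = S(1−A)/(4σ).
T_eq = [3670 × 0.84 / (4 × 5.67×10⁻⁸)]^(1/4) = (1.36×10¹⁰)^(1/4) = 342 K.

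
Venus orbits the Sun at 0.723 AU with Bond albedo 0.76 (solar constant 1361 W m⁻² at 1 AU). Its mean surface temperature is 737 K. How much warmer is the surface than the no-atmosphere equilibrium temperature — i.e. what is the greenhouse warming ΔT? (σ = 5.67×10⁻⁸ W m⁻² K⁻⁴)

S = 1361/0.723² = 2604 W m⁻².
T_eq = [S(1−A)/(4σ)]^(1/4) = [2604×0.24/(4×5.67×10⁻⁸)]^(1/4) = 229.1 K.
ΔT = T_surf − T_eq = 737 − 229.1.

ΔT ≈ 507.9 K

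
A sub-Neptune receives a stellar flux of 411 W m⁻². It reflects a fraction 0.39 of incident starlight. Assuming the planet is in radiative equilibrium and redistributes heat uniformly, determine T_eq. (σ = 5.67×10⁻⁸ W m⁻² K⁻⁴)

T_eq ≈ 182 K

Energy balance: absorbed = emitted ⇒ πR²·S(1−A) = 4πR²·σT_eq⁴, so T_eq⁴ = S(1−A)/(4σ).
T_eq = [411 × 0.61 / (4 × 5.67×10⁻⁸)]^(1/4) = (1.11×10⁹)^(1/4) = 182 K.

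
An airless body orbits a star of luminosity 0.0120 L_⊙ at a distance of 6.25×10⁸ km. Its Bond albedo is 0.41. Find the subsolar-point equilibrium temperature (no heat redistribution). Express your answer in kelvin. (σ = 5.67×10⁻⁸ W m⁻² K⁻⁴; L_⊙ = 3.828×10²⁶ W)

T_ss ≈ 55.9 K

d = 6.25×10⁸ km = 6.25×10¹¹ m.
L = 0.0120 × 3.828×10²⁶ = 4.59×10²⁴ W.
Flux: S = L/(4πd²) = 4.59×10²⁴/(4π×(6.25×10¹¹)²) = 0.936 W m⁻².
At the subsolar point the surface absorbs S(1−A) and emits σT⁴ per unit area — no factor of 4, since only the local patch is in balance.
T = [0.936 × 0.59 / 5.67×10⁻⁸]^(1/4) = (9.74×10⁶)^(1/4) = 55.9 K.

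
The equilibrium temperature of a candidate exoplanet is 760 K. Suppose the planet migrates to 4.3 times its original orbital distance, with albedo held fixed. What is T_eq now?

T_eq ≈ 367 K

T_eq ∝ L^(1/4) · d^(−1/2).
T′ = 760 / 4.3^(1/2) = 367 K.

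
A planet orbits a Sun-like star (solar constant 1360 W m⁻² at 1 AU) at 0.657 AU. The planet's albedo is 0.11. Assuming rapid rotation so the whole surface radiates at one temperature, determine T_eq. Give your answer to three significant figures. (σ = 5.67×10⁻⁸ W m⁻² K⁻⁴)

Flux at 0.657 AU: S = 1360/0.657² = 3150 W m⁻².
Energy balance: absorbed = emitted ⇒ πR²·S(1−A) = 4πR²·σT_eq⁴, so T_eq⁴ = S(1−A)/(4σ).
T_eq = [3150 × 0.89 / (4 × 5.67×10⁻⁸)]^(1/4) = (1.24×10¹⁰)^(1/4) = 333 K.

T_eq ≈ 333 K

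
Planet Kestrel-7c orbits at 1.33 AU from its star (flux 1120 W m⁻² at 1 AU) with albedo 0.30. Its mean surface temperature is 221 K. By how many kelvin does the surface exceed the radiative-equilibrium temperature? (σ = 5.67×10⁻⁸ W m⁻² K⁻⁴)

ΔT ≈ 10.7 K

S = 1120/1.33² = 633.2 W m⁻².
T_eq = [S(1−A)/(4σ)]^(1/4) = [633.2×0.70/(4×5.67×10⁻⁸)]^(1/4) = 210.3 K.
ΔT = T_surf − T_eq = 221 − 210.3.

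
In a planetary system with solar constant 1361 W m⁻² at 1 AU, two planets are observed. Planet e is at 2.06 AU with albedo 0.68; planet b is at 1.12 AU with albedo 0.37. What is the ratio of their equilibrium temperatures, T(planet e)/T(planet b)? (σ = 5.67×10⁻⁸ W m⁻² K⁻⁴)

T₁/T₂ ≈ 0.622

T_eq = [S₀(1−A)/(4σd²)]^(1/4), so T ∝ (1−A)^(1/4) / √d.
T₁ = [1361×0.32/(4×5.67×10⁻⁸×2.06²)]^(1/4) = 145.85 K.
T₂ = [1361×0.63/(4×5.67×10⁻⁸×1.12²)]^(1/4) = 234.30 K.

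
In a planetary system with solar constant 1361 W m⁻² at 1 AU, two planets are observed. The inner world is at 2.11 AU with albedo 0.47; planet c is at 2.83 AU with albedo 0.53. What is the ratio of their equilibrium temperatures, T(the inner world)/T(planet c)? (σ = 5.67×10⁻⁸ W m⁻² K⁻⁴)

T_eq = [S₀(1−A)/(4σd²)]^(1/4), so T ∝ (1−A)^(1/4) / √d.
T₁ = [1361×0.53/(4×5.67×10⁻⁸×2.11²)]^(1/4) = 163.49 K.
T₂ = [1361×0.47/(4×5.67×10⁻⁸×2.83²)]^(1/4) = 136.99 K.

T₁/T₂ ≈ 1.193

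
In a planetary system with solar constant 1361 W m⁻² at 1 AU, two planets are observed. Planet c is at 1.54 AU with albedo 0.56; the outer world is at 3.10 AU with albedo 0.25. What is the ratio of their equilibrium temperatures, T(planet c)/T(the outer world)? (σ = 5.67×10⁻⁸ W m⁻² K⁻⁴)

T_eq = [S₀(1−A)/(4σd²)]^(1/4), so T ∝ (1−A)^(1/4) / √d.
T₁ = [1361×0.44/(4×5.67×10⁻⁸×1.54²)]^(1/4) = 182.67 K.
T₂ = [1361×0.75/(4×5.67×10⁻⁸×3.10²)]^(1/4) = 147.11 K.

T₁/T₂ ≈ 1.242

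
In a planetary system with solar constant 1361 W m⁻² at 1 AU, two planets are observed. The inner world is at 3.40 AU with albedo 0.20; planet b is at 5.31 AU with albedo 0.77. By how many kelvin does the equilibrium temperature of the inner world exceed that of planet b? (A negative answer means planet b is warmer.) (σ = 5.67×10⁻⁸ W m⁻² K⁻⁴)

ΔT ≈ 59.1 K

T_eq = [S₀(1−A)/(4σd²)]^(1/4), so T ∝ (1−A)^(1/4) / √d.
T₁ = [1361×0.80/(4×5.67×10⁻⁸×3.40²)]^(1/4) = 142.75 K.
T₂ = [1361×0.23/(4×5.67×10⁻⁸×5.31²)]^(1/4) = 83.64 K.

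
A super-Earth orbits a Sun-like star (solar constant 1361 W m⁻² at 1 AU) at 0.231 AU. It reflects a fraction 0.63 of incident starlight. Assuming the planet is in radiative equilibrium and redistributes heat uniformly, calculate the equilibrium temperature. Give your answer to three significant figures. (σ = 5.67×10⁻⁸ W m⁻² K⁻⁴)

Flux at 0.231 AU: S = 1361/0.231² = 2.55×10⁴ W m⁻².
Energy balance: absorbed = emitted ⇒ πR²·S(1−A) = 4πR²·σT_eq⁴, so T_eq⁴ = S(1−A)/(4σ).
T_eq = [2.55×10⁴ × 0.37 / (4 × 5.67×10⁻⁸)]^(1/4) = (4.16×10¹⁰)^(1/4) = 452 K.

T_eq ≈ 452 K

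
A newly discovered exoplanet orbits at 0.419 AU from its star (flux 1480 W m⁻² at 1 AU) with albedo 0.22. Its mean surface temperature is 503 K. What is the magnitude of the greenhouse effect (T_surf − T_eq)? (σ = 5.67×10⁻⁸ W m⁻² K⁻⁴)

S = 1480/0.419² = 8430 W m⁻².
T_eq = [S(1−A)/(4σ)]^(1/4) = [8430×0.78/(4×5.67×10⁻⁸)]^(1/4) = 412.6 K.
ΔT = T_surf − T_eq = 503 − 412.6.

ΔT ≈ 90.4 K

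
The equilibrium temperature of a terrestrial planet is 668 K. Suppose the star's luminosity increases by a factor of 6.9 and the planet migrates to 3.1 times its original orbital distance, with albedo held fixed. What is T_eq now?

T_eq ≈ 615 K

T_eq ∝ L^(1/4) · d^(−1/2).
T′ = 668 × 6.9^(1/4) / 3.1^(1/2) = 615 K.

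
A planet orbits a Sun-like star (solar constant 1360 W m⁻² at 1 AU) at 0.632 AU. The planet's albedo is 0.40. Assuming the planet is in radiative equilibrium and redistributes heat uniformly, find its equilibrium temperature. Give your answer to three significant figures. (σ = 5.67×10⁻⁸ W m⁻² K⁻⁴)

T_eq ≈ 308 K

Flux at 0.632 AU: S = 1360/0.632² = 3400 W m⁻².
Energy balance: absorbed = emitted ⇒ πR²·S(1−A) = 4πR²·σT_eq⁴, so T_eq⁴ = S(1−A)/(4σ).
T_eq = [3400 × 0.60 / (4 × 5.67×10⁻⁸)]^(1/4) = (9.01×10⁹)^(1/4) = 308 K.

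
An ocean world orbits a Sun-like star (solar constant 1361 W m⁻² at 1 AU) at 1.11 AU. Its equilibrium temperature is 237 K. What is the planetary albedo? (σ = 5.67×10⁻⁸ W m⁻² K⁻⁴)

Flux at 1.11 AU: S = 1361/1.11² = 1100 W m⁻².
From T_eq⁴ = S(1−A)/(4σ): 1−A = 4σT_eq⁴/S.
1−A = 4 × 5.67×10⁻⁸ × (237)⁴ / 1100 = 0.648.

A ≈ 0.35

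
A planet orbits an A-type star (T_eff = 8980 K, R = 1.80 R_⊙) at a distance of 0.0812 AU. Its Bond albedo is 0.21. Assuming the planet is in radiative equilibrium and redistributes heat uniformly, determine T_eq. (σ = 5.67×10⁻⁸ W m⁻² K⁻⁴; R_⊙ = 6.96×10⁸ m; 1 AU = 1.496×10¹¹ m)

R_⋆ = 1.80 × 6.96×10⁸ = 1.25×10⁹ m.
d = 0.0812 AU = 1.21×10¹⁰ m.
L = 4πR_⋆²σT_⋆⁴ = 4π(1.25×10⁹)² × 5.67×10⁻⁸ × (8980)⁴ = 7.27×10²⁷ W.
S = L/(4πd²) = 3.92×10⁶ W m⁻².
Energy balance: absorbed = emitted ⇒ πR²·S(1−A) = 4πR²·σT_eq⁴, so T_eq⁴ = S(1−A)/(4σ).
T_eq = [3.92×10⁶ × 0.79 / (4 × 5.67×10⁻⁸)]^(1/4) = (1.37×10¹³)^(1/4) = 1920 K.

T_eq ≈ 1920 K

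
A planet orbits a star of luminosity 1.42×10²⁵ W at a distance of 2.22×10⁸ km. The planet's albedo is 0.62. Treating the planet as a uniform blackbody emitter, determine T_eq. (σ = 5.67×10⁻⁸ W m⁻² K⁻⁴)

T_eq ≈ 78.7 K

d = 2.22×10⁸ km = 2.22×10¹¹ m.
Flux: S = L/(4πd²) = 1.42×10²⁵/(4π×(2.22×10¹¹)²) = 22.9 W m⁻².
Energy balance: absorbed = emitted ⇒ πR²·S(1−A) = 4πR²·σT_eq⁴, so T_eq⁴ = S(1−A)/(4σ).
T_eq = [22.9 × 0.38 / (4 × 5.67×10⁻⁸)]^(1/4) = (3.84×10⁷)^(1/4) = 78.7 K.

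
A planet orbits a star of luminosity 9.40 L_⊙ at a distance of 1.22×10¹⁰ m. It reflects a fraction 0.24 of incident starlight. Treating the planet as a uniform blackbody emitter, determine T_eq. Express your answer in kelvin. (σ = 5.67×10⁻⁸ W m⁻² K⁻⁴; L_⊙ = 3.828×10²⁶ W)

T_eq ≈ 1590 K

L = 9.40 × 3.828×10²⁶ = 3.60×10²⁷ W.
Flux: S = L/(4πd²) = 3.60×10²⁷/(4π×(1.22×10¹⁰)²) = 1.92×10⁶ W m⁻².
Energy balance: absorbed = emitted ⇒ πR²·S(1−A) = 4πR²·σT_eq⁴, so T_eq⁴ = S(1−A)/(4σ).
T_eq = [1.92×10⁶ × 0.76 / (4 × 5.67×10⁻⁸)]^(1/4) = (6.45×10¹²)^(1/4) = 1590 K.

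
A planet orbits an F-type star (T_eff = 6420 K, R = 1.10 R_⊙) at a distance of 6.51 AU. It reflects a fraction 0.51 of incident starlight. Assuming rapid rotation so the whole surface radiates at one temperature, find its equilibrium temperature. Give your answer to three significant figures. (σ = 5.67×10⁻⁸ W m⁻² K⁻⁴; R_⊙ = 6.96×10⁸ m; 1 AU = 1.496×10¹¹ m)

T_eq ≈ 106 K

R_⋆ = 1.10 × 6.96×10⁸ = 7.66×10⁸ m.
d = 6.51 AU = 9.74×10¹¹ m.
L = 4πR_⋆²σT_⋆⁴ = 4π(7.66×10⁸)² × 5.67×10⁻⁸ × (6420)⁴ = 7.09×10²⁶ W.
S = L/(4πd²) = 59.5 W m⁻².
Energy balance: absorbed = emitted ⇒ πR²·S(1−A) = 4πR²·σT_eq⁴, so T_eq⁴ = S(1−A)/(4σ).
T_eq = [59.5 × 0.49 / (4 × 5.67×10⁻⁸)]^(1/4) = (1.29×10⁸)^(1/4) = 106 K.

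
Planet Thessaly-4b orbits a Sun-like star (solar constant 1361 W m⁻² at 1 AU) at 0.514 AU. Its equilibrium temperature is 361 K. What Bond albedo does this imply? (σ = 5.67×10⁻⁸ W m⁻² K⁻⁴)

A ≈ 0.25

Flux at 0.514 AU: S = 1361/0.514² = 5150 W m⁻².
From T_eq⁴ = S(1−A)/(4σ): 1−A = 4σT_eq⁴/S.
1−A = 4 × 5.67×10⁻⁸ × (361)⁴ / 5150 = 0.748.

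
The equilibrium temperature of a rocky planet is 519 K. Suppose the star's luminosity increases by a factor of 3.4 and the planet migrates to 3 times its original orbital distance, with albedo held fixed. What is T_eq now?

T_eq ∝ L^(1/4) · d^(−1/2).
T′ = 519 × 3.4^(1/4) / 3^(1/2) = 407 K.

T_eq ≈ 407 K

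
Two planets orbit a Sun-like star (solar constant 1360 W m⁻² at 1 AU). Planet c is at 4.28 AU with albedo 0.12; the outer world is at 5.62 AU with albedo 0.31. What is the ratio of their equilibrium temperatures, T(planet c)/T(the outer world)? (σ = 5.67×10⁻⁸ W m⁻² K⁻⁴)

T_eq = [S₀(1−A)/(4σd²)]^(1/4), so T ∝ (1−A)^(1/4) / √d.
T₁ = [1360×0.88/(4×5.67×10⁻⁸×4.28²)]^(1/4) = 130.28 K.
T₂ = [1360×0.69/(4×5.67×10⁻⁸×5.62²)]^(1/4) = 106.98 K.

T₁/T₂ ≈ 1.218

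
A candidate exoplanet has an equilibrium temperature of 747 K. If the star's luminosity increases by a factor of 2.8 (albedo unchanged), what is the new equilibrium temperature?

T_eq ∝ L^(1/4) · d^(−1/2).
T′ = 747 × 2.8^(1/4) = 966 K.

T_eq ≈ 966 K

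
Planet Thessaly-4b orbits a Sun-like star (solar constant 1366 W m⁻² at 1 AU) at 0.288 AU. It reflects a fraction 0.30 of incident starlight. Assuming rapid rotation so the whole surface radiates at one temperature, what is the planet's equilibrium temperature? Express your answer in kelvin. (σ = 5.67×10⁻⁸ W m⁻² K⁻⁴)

Flux at 0.288 AU: S = 1366/0.288² = 1.65×10⁴ W m⁻².
Energy balance: absorbed = emitted ⇒ πR²·S(1−A) = 4πR²·σT_eq⁴, so T_eq⁴ = S(1−A)/(4σ).
T_eq = [1.65×10⁴ × 0.70 / (4 × 5.67×10⁻⁸)]^(1/4) = (5.08×10¹⁰)^(1/4) = 475 K.

T_eq ≈ 475 K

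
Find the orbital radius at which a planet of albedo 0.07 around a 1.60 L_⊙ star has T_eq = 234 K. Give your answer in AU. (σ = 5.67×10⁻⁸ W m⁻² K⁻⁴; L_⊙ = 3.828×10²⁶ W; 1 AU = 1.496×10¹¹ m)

L = 1.60 × 3.828×10²⁶ = 6.12×10²⁶ W.
From T_eq⁴ = L(1−A)/(16πσd²): d = √[L(1−A)/(16πσT_eq⁴)].
d = √[6.12×10²⁶ × 0.93 / (16π × 5.67×10⁻⁸ × (234)⁴)] = 2.58×10¹¹ m = 1.73 AU.

d ≈ 1.73 AU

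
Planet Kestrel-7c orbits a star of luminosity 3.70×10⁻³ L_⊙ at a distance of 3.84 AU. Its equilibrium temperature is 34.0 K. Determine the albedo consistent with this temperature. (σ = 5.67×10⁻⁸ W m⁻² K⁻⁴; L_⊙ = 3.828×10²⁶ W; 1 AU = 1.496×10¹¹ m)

d = 3.84 AU = 5.74×10¹¹ m.
L = 3.70×10⁻³ × 3.828×10²⁶ = 1.42×10²⁴ W.
Flux: S = L/(4πd²) = 1.42×10²⁴/(4π×(5.74×10¹¹)²) = 0.342 W m⁻².
From T_eq⁴ = S(1−A)/(4σ): 1−A = 4σT_eq⁴/S.
1−A = 4 × 5.67×10⁻⁸ × (34.0)⁴ / 0.342 = 0.887.

A ≈ 0.11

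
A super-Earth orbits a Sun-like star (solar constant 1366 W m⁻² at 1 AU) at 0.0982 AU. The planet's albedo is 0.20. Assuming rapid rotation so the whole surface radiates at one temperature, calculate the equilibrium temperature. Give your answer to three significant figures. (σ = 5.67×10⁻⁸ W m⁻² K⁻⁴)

Flux at 0.0982 AU: S = 1366/0.0982² = 1.42×10⁵ W m⁻².
Energy balance: absorbed = emitted ⇒ πR²·S(1−A) = 4πR²·σT_eq⁴, so T_eq⁴ = S(1−A)/(4σ).
T_eq = [1.42×10⁵ × 0.80 / (4 × 5.67×10⁻⁸)]^(1/4) = (5.00×10¹¹)^(1/4) = 841 K.

T_eq ≈ 841 K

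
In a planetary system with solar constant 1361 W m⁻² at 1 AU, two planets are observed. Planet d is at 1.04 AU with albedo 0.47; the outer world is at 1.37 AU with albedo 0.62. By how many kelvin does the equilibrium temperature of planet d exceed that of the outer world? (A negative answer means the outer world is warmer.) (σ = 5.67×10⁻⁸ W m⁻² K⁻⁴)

ΔT ≈ 46.2 K

T_eq = [S₀(1−A)/(4σd²)]^(1/4), so T ∝ (1−A)^(1/4) / √d.
T₁ = [1361×0.53/(4×5.67×10⁻⁸×1.04²)]^(1/4) = 232.87 K.
T₂ = [1361×0.38/(4×5.67×10⁻⁸×1.37²)]^(1/4) = 186.70 K.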